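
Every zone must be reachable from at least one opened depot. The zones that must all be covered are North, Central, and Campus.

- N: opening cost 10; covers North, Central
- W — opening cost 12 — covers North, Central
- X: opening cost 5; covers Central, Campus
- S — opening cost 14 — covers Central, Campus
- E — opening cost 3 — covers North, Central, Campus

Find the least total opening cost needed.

3

E alone covers North, Central, Campus — every zone.
Total opening cost: 3.
No cover costs less than 3.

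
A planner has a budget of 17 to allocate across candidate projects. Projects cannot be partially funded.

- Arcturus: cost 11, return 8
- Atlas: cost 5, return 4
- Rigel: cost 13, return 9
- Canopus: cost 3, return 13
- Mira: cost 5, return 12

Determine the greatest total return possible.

Allowing fractional choices, the relaxed optimum would be about 31.9, but projects are indivisible.
Atlas + Canopus + Mira: cost 5 + 3 + 5 = 13 ≤ 17, return 4 + 13 + 12 = 29.
Rigel + Canopus: cost 13 + 3 = 16 ≤ 17, return 9 + 13 = 22.
Canopus + Mira: cost 3 + 5 = 8 ≤ 17, return 13 + 12 = 25.
Best is Atlas, Canopus, and Mira with total return 29.

29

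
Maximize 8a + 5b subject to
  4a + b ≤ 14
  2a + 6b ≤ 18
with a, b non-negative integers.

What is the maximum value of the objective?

34

(a,b)=(3,2): 4·3+1·2=14≤14, 2·3+6·2=18≤18, objective 34.
(a,b)=(3,1): 4·3+1·1=13≤14, 2·3+6·1=12≤18, objective 29.
(a,b)=(2,2): 4·2+1·2=10≤14, 2·2+6·2=16≤18, objective 26.
Maximum is 34 at (a,b)=(3,2).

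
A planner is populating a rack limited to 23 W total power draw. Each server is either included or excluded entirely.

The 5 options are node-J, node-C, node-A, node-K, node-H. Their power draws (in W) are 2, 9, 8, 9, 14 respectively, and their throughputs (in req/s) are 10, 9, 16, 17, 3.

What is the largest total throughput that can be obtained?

This is a 0-1 knapsack instance.
Allowing fractional choices, the relaxed optimum would be about 47.0, but servers are indivisible.
node-J + node-A + node-K: power draw 2 + 8 + 9 = 19 ≤ 23, throughput 10 + 16 + 17 = 43.
node-J + node-C + node-K: power draw 2 + 9 + 9 = 20 ≤ 23, throughput 10 + 9 + 17 = 36.
node-J + node-C + node-A: power draw 2 + 9 + 8 = 19 ≤ 23, throughput 10 + 9 + 16 = 35.
Best is node-J, node-A, and node-K with total throughput 43.

43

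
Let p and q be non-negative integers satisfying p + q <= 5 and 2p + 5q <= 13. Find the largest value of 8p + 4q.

40

(p,q)=(5,0): 1·5+1·0=5≤5, 2·5+5·0=10≤13, objective 40.
(p,q)=(4,1): 1·4+1·1=5≤5, 2·4+5·1=13≤13, objective 36.
Maximum is 40 at (p,q)=(5,0).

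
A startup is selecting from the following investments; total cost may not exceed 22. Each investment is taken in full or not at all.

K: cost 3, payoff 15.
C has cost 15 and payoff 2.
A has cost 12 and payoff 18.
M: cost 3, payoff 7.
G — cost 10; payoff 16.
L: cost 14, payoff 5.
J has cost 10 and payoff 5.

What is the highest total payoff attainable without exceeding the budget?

40

Treat it as a binary knapsack problem.
Take K, A, and M: cost 3 + 12 + 3 = 18 ≤ 22, payoff 15 + 18 + 7 = 40.
No other feasible combination does better.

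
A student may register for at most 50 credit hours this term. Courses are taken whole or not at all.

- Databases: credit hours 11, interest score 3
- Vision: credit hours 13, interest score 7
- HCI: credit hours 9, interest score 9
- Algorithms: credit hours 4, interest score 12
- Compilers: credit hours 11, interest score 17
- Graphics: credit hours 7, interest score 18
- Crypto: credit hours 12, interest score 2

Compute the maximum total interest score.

Take Vision, HCI, Algorithms, Compilers, and Graphics: credit hours 13 + 9 + 4 + 11 + 7 = 44 ≤ 50, interest score 7 + 9 + 12 + 17 + 18 = 63.
No other feasible combination does better.

63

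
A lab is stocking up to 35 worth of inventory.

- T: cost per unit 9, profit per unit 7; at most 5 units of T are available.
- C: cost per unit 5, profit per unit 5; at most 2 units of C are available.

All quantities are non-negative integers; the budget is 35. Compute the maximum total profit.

26

2×T and 2×C: cost 28 ≤ 35, profit 2·7 + 2·5 = 24.
3×T and 1×C: cost 32 ≤ 35, profit 3·7 + 1·5 = 26.
Best is 26.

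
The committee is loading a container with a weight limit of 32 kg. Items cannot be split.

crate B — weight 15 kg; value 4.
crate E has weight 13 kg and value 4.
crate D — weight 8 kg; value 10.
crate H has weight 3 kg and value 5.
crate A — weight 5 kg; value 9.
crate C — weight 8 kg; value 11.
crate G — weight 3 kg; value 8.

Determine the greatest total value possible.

43

Allowing fractional choices, the relaxed optimum would be about 44.5, but items are indivisible.
crate E + crate H + crate A + crate C + crate G: weight 13 + 3 + 5 + 8 + 3 = 32 ≤ 32, value 4 + 5 + 9 + 11 + 8 = 37.
crate D + crate H + crate A + crate C + crate G: weight 8 + 3 + 5 + 8 + 3 = 27 ≤ 32, value 10 + 5 + 9 + 11 + 8 = 43.
crate D + crate A + crate C + crate G: weight 8 + 5 + 8 + 3 = 24 ≤ 32, value 10 + 9 + 11 + 8 = 38.
Best is crate D, crate H, crate A, crate C, and crate G with total value 43.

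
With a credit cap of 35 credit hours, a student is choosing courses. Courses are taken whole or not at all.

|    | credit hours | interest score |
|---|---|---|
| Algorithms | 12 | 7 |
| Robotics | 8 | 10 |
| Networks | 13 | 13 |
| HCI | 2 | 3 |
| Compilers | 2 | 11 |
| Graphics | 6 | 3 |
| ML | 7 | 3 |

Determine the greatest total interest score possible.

41

Take Algorithms, Robotics, Networks, and Compilers: credit hours 12 + 8 + 13 + 2 = 35 ≤ 35, interest score 7 + 10 + 13 + 11 = 41.
No other feasible combination does better.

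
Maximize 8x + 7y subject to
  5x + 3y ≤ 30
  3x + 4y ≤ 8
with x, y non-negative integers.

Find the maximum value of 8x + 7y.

The continuous relaxation peaks at (2.67, 0) with value 21.33; rounding to a feasible lattice point costs some objective.
(x,y)=(2,0) is feasible, giving 16.
(x,y)=(1,1) is feasible, giving 15.
(x,y)=(1,0) is feasible, giving 8.
No feasible integer point exceeds 16.

16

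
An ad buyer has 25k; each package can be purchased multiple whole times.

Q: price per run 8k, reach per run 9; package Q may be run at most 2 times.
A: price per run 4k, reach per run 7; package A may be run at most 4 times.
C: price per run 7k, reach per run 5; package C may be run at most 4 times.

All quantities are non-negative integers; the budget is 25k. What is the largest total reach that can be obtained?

37

This is a bounded integer knapsack.
A has the best ratio (7/4); taking only A gives at most 4×7 = 28 (stopped by the supply cap of 4).
Mixing does better — 1×Q and 4×A: price 24 ≤ 25, reach 1·9 + 4·7 = 37.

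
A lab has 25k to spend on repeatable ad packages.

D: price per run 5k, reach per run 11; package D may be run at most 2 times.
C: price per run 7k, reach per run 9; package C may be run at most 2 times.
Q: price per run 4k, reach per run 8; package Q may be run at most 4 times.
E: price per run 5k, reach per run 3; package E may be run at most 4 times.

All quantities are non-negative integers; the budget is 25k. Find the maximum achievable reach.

2×D and 3×Q: price 22 ≤ 25, reach 2·11 + 3·8 = 46.
2×D, 1×C, and 2×Q: price 25 ≤ 25, reach 2·11 + 1·9 + 2·8 = 47.
Best is 47.

47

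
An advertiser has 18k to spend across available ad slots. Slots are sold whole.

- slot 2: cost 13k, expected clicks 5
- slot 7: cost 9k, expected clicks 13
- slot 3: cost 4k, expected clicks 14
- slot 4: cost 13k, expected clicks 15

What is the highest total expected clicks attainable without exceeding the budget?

29

Allowing fractional choices, the relaxed optimum would be about 32.8, but ad slots are indivisible.
slot 7 + slot 3: cost 9 + 4 = 13 ≤ 18, expected clicks 13 + 14 = 27.
slot 3 + slot 4: cost 4 + 13 = 17 ≤ 18, expected clicks 14 + 15 = 29.
slot 2 + slot 3: cost 13 + 4 = 17 ≤ 18, expected clicks 5 + 14 = 19.
Best is slot 3 and slot 4 with total expected clicks 29.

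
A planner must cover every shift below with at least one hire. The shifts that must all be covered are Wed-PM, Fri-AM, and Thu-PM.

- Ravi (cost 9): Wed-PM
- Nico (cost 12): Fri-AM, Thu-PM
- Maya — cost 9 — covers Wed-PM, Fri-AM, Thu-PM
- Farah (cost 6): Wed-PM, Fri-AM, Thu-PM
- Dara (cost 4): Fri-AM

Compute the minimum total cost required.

6

This is a weighted set-cover instance.
Farah alone covers Wed-PM, Fri-AM, Thu-PM — every shift.
Total cost: 6.
No cover costs less than 6.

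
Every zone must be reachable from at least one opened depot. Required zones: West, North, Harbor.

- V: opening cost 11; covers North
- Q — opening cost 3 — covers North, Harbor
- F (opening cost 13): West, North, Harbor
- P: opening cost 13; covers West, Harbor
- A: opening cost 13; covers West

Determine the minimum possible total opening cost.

13

The greedy cost-per-new-zone heuristic would pick Q and F for 16, but a cheaper cover exists.
F alone covers West, North, Harbor — every zone.
Total opening cost: 13.
No cover costs less than 13.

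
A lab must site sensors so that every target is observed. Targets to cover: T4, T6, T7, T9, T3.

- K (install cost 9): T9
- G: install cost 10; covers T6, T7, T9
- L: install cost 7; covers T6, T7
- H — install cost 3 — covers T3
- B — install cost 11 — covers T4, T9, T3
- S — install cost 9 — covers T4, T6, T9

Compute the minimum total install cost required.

The greedy cost-per-new-target heuristic would pick H, S, and L for 19, but a cheaper cover exists.
Choose L and B: together they cover T4, T6, T7, T9, T3 — every target.
Total install cost: 7 + 11 = 18.
No cover costs less than 18.

18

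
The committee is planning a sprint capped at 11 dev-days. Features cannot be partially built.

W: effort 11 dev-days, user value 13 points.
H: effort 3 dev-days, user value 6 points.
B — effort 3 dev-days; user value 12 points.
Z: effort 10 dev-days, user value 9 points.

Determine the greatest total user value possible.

W: effort 11 ≤ 11, user value 13.
B: effort 3 ≤ 11, user value 12.
H + B: effort 3 + 3 = 6 ≤ 11, user value 6 + 12 = 18.
Best is H and B with total user value 18.

18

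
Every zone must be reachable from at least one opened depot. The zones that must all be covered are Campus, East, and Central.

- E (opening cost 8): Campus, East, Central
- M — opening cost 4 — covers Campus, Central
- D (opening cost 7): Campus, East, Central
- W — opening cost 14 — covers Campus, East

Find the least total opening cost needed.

7

D alone covers Campus, East, Central — every zone.
Total opening cost: 7.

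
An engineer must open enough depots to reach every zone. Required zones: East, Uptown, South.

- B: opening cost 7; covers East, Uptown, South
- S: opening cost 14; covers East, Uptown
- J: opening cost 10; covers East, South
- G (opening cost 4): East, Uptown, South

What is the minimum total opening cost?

4

G alone covers East, Uptown, South — every zone.
Total opening cost: 4.
No cover costs less than 4.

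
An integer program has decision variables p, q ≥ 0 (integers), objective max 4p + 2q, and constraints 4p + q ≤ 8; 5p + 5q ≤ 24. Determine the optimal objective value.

10

(p,q)=(1,3) is feasible, giving 10.
(p,q)=(1,2) is feasible, giving 8.
(p,q)=(0,4) is feasible, giving 8.
The best lattice point is (1,3), giving 10.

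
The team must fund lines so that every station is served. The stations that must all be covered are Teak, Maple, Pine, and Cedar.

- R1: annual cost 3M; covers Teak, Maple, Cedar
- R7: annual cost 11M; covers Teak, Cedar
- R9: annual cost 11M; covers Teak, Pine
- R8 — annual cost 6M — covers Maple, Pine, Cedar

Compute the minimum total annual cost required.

9

This is an integer covering problem.
Choose R1 and R8: together they cover Teak, Maple, Pine, Cedar — every station.
Total annual cost: 3 + 6 = 9.
No cover costs less than 9.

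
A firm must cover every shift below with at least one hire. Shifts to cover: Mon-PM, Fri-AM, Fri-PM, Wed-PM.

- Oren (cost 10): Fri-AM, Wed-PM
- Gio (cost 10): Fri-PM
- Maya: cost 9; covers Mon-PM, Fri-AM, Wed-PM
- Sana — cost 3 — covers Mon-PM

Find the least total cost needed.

Choose Gio and Maya: together they cover Mon-PM, Fri-AM, Fri-PM, Wed-PM — every shift.
Total cost: 10 + 9 = 19.
No cover costs less than 19.

19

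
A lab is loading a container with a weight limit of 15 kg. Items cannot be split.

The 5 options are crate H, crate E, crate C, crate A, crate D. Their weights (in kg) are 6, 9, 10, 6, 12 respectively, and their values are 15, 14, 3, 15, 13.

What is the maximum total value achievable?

Allowing fractional choices, the relaxed optimum would be about 34.7, but items are indivisible.
crate E + crate A: weight 9 + 6 = 15 ≤ 15, value 14 + 15 = 29.
crate H + crate E: weight 6 + 9 = 15 ≤ 15, value 15 + 14 = 29.
crate H + crate A: weight 6 + 6 = 12 ≤ 15, value 15 + 15 = 30.
Best is crate H and crate A with total value 30.

30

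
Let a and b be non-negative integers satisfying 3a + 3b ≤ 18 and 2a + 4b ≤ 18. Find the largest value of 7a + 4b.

42

(a,b)=(6,0): 3·6+3·0=18≤18, 2·6+4·0=12≤18, objective 42.
(a,b)=(5,1): 3·5+3·1=18≤18, 2·5+4·1=14≤18, objective 39.
(a,b)=(5,0): 3·5+3·0=15≤18, 2·5+4·0=10≤18, objective 35.
Maximum is 42 at (a,b)=(6,0).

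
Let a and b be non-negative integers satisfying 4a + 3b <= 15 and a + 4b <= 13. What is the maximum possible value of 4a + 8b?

28

Relaxing integrality, the LP optimum is 29.23 at (a,b) = (1.62, 2.85), which is not an integer point.
(a,b)=(1,3): 4·1+3·3=13≤15, 1·1+4·3=13≤13, objective 28.
(a,b)=(0,3): 4·0+3·3=9≤15, 1·0+4·3=12≤13, objective 24.
(a,b)=(2,2): 4·2+3·2=14≤15, 1·2+4·2=10≤13, objective 24.
(a,b)=(1,2): 4·1+3·2=10≤15, 1·1+4·2=9≤13, objective 20.
The best lattice point is (1,3), giving 28.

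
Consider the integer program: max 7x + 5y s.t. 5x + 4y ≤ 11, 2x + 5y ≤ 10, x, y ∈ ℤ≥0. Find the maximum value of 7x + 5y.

14

(x,y)=(2,0): 5·2+4·0=10≤11, 2·2+5·0=4≤10, objective 14.
(x,y)=(1,1): 5·1+4·1=9≤11, 2·1+5·1=7≤10, objective 12.
(x,y)=(1,0): 5·1+4·0=5≤11, 2·1+5·0=2≤10, objective 7.
No feasible integer point exceeds 14.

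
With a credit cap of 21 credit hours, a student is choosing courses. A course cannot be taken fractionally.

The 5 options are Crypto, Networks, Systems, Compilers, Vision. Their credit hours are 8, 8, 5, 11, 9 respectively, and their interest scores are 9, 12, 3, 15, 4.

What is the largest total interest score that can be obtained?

27

Treat it as a binary knapsack problem.
Take Networks and Compilers: credit hours 8 + 11 = 19 ≤ 21, interest score 12 + 15 = 27.
No other feasible combination does better.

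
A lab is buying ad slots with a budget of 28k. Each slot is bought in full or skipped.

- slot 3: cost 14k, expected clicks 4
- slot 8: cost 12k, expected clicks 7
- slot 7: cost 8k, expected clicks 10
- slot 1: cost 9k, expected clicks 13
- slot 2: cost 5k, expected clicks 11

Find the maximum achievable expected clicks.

34

This is a 0-1 knapsack instance.
Allowing fractional choices, the relaxed optimum would be about 37.5, but ad slots are indivisible.
slot 8 + slot 1 + slot 2: cost 12 + 9 + 5 = 26 ≤ 28, expected clicks 7 + 13 + 11 = 31.
slot 7 + slot 1 + slot 2: cost 8 + 9 + 5 = 22 ≤ 28, expected clicks 10 + 13 + 11 = 34.
Best is slot 7, slot 1, and slot 2 with total expected clicks 34.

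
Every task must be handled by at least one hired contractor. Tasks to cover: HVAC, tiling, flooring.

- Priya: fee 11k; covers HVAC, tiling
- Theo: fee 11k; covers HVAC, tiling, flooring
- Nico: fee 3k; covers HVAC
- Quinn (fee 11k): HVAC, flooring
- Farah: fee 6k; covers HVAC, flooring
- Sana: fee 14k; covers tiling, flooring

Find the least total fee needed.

11

Theo alone covers HVAC, tiling, flooring — every task.
Total fee: 11.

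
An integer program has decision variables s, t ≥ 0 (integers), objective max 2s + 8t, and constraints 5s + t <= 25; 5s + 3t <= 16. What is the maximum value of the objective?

40

The continuous relaxation peaks at (0, 5.33) with value 42.67; rounding to a feasible lattice point costs some objective.
(s,t)=(0,5): 5·0+1·5=5≤25, 5·0+3·5=15≤16, objective 40.
(s,t)=(0,4): 5·0+1·4=4≤25, 5·0+3·4=12≤16, objective 32.
Maximum is 40 at (s,t)=(0,5).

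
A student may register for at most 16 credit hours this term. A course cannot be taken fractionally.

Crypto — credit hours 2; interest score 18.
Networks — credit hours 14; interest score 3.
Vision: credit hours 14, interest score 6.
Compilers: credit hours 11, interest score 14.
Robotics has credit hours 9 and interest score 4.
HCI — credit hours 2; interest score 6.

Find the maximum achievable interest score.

Take Crypto, Compilers, and HCI: credit hours 2 + 11 + 2 = 15 ≤ 16, interest score 18 + 14 + 6 = 38.
No other feasible combination does better.

38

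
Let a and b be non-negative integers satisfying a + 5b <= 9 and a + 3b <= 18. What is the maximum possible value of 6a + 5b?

(a,b)=(9,0): 1·9+5·0=9≤9, 1·9+3·0=9≤18, objective 54.
(a,b)=(8,0): 1·8+5·0=8≤9, 1·8+3·0=8≤18, objective 48.
No feasible integer point exceeds 54.

54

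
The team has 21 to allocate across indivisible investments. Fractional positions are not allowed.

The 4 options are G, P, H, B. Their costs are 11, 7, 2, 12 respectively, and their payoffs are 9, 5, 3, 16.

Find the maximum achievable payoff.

24

This is an integer program with binary decision variables.
Allowing fractional choices, the relaxed optimum would be about 24.7, but investments are indivisible.
P + H + B: cost 7 + 2 + 12 = 21 ≤ 21, payoff 5 + 3 + 16 = 24.
P + B: cost 7 + 12 = 19 ≤ 21, payoff 5 + 16 = 21.
Best is P, H, and B with total payoff 24.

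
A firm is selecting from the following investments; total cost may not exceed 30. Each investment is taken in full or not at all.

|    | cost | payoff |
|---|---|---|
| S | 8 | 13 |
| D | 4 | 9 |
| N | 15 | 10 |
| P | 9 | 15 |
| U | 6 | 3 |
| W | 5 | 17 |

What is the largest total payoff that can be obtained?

Treat it as a binary knapsack problem.
Allowing fractional choices, the relaxed optimum would be about 56.7, but investments are indivisible.
S + P + U + W: cost 8 + 9 + 6 + 5 = 28 ≤ 30, payoff 13 + 15 + 3 + 17 = 48.
S + D + P + W: cost 8 + 4 + 9 + 5 = 26 ≤ 30, payoff 13 + 9 + 15 + 17 = 54.
S + P + W: cost 8 + 9 + 5 = 22 ≤ 30, payoff 13 + 15 + 17 = 45.
Best is S, D, P, and W with total payoff 54.

54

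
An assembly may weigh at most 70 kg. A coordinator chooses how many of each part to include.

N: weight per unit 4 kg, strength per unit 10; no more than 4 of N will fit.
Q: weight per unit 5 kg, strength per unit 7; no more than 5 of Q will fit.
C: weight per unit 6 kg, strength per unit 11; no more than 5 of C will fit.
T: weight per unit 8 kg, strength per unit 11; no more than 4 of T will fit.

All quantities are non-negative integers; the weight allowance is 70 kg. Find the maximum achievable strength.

128

Take 4×N, 5×C, and 3×T: weight 70 ≤ 70, strength 4·10 + 5·11 + 3·11 = 128.
N has the best ratio (10/4) and is taken to its limit of 4; remaining capacity is filled optimally with the others.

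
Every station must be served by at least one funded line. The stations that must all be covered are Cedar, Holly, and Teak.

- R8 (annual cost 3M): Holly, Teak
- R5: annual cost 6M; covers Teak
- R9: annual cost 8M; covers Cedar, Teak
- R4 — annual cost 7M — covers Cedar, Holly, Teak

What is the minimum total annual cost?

7

The greedy cost-per-new-station heuristic would pick R8 and R4 for 10, but a cheaper cover exists.
R4 alone covers Cedar, Holly, Teak — every station.
Total annual cost: 7.
No cover costs less than 7.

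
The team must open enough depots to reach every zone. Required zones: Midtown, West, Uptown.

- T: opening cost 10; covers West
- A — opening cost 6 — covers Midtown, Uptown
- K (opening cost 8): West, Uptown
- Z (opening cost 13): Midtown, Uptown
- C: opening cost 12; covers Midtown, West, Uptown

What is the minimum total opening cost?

12

The greedy cost-per-new-zone heuristic would pick A and K for 14, but a cheaper cover exists.
C alone covers Midtown, West, Uptown — every zone.
Total opening cost: 12.
No cover costs less than 12.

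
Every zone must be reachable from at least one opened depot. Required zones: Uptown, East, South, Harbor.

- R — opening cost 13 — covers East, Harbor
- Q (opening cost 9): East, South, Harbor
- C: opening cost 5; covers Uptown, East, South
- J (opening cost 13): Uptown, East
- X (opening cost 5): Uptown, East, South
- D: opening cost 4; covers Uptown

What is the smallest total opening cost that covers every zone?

The greedy cost-per-new-zone heuristic would pick C and Q for 14, but a cheaper cover exists.
Choose Q and D: together they cover Uptown, East, South, Harbor — every zone.
Total opening cost: 9 + 4 = 13.
No cover costs less than 13.

13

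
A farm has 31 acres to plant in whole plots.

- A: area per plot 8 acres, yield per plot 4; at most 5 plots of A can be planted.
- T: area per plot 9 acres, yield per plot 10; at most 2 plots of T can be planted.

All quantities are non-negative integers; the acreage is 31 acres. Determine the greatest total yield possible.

24

Take 1×A and 2×T: area 26 ≤ 31, yield 1·4 + 2·10 = 24.
T has the best ratio (10/9) and is taken to its limit of 2; remaining capacity is filled optimally with the others.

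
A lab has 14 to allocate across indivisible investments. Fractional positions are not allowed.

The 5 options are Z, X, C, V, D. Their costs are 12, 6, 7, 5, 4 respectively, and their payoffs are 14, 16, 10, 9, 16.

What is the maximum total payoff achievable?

Allowing fractional choices, the relaxed optimum would be about 39.2, but investments are indivisible.
C + D: cost 7 + 4 = 11 ≤ 14, payoff 10 + 16 = 26.
X + C: cost 6 + 7 = 13 ≤ 14, payoff 16 + 10 = 26.
X + D: cost 6 + 4 = 10 ≤ 14, payoff 16 + 16 = 32.
Best is X and D with total payoff 32.

32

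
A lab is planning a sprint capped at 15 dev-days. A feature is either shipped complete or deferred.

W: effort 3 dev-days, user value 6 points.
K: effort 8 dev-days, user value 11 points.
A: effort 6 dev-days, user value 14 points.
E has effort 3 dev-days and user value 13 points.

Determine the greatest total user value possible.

Allowing fractional choices, the relaxed optimum would be about 37.1, but features are indivisible.
W + K + E: effort 3 + 8 + 3 = 14 ≤ 15, user value 6 + 11 + 13 = 30.
W + A + E: effort 3 + 6 + 3 = 12 ≤ 15, user value 6 + 14 + 13 = 33.
Best is W, A, and E with total user value 33.

33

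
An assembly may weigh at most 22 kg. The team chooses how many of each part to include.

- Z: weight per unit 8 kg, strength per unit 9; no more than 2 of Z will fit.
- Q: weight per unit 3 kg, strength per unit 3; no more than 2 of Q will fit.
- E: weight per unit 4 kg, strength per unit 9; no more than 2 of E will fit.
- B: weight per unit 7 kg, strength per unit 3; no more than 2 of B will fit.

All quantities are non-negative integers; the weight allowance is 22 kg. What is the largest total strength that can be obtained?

E has the best ratio (9/4); taking only E gives at most 2×9 = 18 (stopped by the supply cap of 2).
Mixing does better — 1×Z, 2×Q, and 2×E: weight 22 ≤ 22, strength 1·9 + 2·3 + 2·9 = 33.

33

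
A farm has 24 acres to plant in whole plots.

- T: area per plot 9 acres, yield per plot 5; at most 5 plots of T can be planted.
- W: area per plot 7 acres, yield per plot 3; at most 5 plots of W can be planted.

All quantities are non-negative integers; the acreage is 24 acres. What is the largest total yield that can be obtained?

T has the best ratio (5/9); taking only T gives at most 2×5 = 10 (stopped by the area limit).
Mixing does better — 1×T and 2×W: area 23 ≤ 24, yield 1·5 + 2·3 = 11.

11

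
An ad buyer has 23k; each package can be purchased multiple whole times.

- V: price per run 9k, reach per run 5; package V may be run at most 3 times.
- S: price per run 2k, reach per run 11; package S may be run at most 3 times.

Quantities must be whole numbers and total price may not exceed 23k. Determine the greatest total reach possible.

38

This is a bounded integer knapsack.
S has the best ratio (11/2); taking only S gives at most 3×11 = 33 (stopped by the supply cap of 3).
Mixing does better — 1×V and 3×S: price 15 ≤ 23, reach 1·5 + 3·11 = 38.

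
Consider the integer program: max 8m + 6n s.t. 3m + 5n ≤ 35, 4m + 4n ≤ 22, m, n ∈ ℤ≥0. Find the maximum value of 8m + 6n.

40

Relaxing integrality, the LP optimum is 44.00 at (m,n) = (5.5, 0), which is not an integer point.
(m,n)=(5,0) is feasible, giving 40.
(m,n)=(4,1) is feasible, giving 38.
(m,n)=(4,0) is feasible, giving 32.
The best lattice point is (5,0), giving 40.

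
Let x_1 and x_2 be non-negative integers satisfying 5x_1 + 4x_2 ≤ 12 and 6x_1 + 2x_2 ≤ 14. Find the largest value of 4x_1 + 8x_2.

24

(x_1,x_2)=(0,3): 5·0+4·3=12≤12, 6·0+2·3=6≤14, objective 24.
(x_1,x_2)=(0,2): 5·0+4·2=8≤12, 6·0+2·2=4≤14, objective 16.
No feasible integer point exceeds 24.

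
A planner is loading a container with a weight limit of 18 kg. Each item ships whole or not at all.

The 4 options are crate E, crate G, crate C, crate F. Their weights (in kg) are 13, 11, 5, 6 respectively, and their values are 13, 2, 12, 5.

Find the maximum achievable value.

Treat it as a binary knapsack problem.
crate G + crate C: weight 11 + 5 = 16 ≤ 18, value 2 + 12 = 14.
crate E + crate C: weight 13 + 5 = 18 ≤ 18, value 13 + 12 = 25.
crate C + crate F: weight 5 + 6 = 11 ≤ 18, value 12 + 5 = 17.
Best is crate E and crate C with total value 25.

25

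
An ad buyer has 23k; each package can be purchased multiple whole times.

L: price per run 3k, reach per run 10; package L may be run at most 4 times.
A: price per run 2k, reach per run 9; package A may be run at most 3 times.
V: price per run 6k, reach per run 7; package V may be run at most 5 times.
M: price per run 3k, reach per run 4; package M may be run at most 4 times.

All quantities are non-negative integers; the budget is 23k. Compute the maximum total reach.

71

4×L and 3×A: price 18 ≤ 23, reach 4·10 + 3·9 = 67.
4×L, 3×A, and 1×M: price 21 ≤ 23, reach 4·10 + 3·9 + 1·4 = 71.
Best is 71.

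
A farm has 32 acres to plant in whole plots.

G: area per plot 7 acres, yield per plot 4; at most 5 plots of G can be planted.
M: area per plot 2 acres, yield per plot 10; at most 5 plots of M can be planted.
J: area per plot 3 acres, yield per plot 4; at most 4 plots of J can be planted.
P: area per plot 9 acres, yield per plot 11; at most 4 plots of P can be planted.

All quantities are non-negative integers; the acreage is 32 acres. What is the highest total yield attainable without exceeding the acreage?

77

Take 5×M, 4×J, and 1×P: area 31 ≤ 32, yield 5·10 + 4·4 + 1·11 = 77.
M has the best ratio (10/2) and is taken to its limit of 5; remaining capacity is filled optimally with the others.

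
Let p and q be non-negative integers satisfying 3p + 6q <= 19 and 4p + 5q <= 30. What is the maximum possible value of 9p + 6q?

Relaxing integrality, the LP optimum is 57.00 at (p,q) = (6.33, 0), which is not an integer point.
(p,q)=(6,0): 3·6+6·0=18≤19, 4·6+5·0=24≤30, objective 54.
(p,q)=(5,0): 3·5+6·0=15≤19, 4·5+5·0=20≤30, objective 45.
The best lattice point is (6,0), giving 54.

54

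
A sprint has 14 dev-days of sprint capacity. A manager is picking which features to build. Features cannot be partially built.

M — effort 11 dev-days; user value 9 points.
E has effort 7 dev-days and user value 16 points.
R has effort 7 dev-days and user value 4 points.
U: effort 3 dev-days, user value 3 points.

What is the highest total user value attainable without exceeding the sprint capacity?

This is a 0-1 knapsack instance.
Take E and R: effort 7 + 7 = 14 ≤ 14, user value 16 + 4 = 20.
No other feasible combination does better.

20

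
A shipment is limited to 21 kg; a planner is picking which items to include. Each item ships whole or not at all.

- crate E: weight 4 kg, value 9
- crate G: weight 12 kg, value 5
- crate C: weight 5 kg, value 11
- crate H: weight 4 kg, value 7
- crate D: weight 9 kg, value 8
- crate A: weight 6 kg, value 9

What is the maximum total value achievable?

crate E + crate C + crate H + crate A: weight 4 + 5 + 4 + 6 = 19 ≤ 21, value 9 + 11 + 7 + 9 = 36.
crate E + crate C + crate A: weight 4 + 5 + 6 = 15 ≤ 21, value 9 + 11 + 9 = 29.
Best is crate E, crate C, crate H, and crate A with total value 36.

36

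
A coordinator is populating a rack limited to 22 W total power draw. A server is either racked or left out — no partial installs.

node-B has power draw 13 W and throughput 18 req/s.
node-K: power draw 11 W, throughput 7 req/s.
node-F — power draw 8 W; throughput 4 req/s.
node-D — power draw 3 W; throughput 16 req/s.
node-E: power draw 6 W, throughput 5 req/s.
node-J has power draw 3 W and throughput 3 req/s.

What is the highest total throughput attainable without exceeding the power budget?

node-B + node-D + node-E: power draw 13 + 3 + 6 = 22 ≤ 22, throughput 18 + 16 + 5 = 39.
node-B + node-D: power draw 13 + 3 = 16 ≤ 22, throughput 18 + 16 = 34.
node-B + node-D + node-J: power draw 13 + 3 + 3 = 19 ≤ 22, throughput 18 + 16 + 3 = 37.
Best is node-B, node-D, and node-E with total throughput 39.

39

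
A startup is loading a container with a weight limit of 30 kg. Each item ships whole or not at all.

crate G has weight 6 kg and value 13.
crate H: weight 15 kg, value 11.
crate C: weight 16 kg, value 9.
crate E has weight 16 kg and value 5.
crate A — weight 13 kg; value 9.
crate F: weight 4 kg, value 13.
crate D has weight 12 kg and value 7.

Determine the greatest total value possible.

Allowing fractional choices, the relaxed optimum would be about 40.5, but items are indivisible.
crate G + crate A + crate F: weight 6 + 13 + 4 = 23 ≤ 30, value 13 + 9 + 13 = 35.
crate G + crate H + crate F: weight 6 + 15 + 4 = 25 ≤ 30, value 13 + 11 + 13 = 37.
crate G + crate C + crate F: weight 6 + 16 + 4 = 26 ≤ 30, value 13 + 9 + 13 = 35.
Best is crate G, crate H, and crate F with total value 37.

37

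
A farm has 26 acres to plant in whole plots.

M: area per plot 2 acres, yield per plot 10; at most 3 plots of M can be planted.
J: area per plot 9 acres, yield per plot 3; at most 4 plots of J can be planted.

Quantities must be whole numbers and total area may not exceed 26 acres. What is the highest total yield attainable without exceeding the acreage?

36

This is a bounded integer knapsack.
M has the best ratio (10/2); taking only M gives at most 3×10 = 30 (stopped by the supply cap of 3).
Mixing does better — 3×M and 2×J: area 24 ≤ 26, yield 3·10 + 2·3 = 36.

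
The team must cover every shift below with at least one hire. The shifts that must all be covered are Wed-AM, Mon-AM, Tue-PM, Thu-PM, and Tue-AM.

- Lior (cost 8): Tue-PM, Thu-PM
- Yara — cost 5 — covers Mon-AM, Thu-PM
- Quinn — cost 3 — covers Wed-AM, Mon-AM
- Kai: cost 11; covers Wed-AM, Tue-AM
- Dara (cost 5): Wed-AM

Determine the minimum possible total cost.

Choose Lior, Quinn, and Kai: together they cover Wed-AM, Mon-AM, Tue-PM, Thu-PM, Tue-AM — every shift.
Total cost: 8 + 3 + 11 = 22.
No cover costs less than 22.

22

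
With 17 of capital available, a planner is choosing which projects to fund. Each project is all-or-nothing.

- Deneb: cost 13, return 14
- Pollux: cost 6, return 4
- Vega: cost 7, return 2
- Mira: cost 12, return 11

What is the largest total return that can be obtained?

This is an integer program with binary decision variables.
Allowing fractional choices, the relaxed optimum would be about 17.7, but projects are indivisible.
Mira: cost 12 ≤ 17, return 11.
Deneb: cost 13 ≤ 17, return 14.
Best is Deneb with total return 14.

14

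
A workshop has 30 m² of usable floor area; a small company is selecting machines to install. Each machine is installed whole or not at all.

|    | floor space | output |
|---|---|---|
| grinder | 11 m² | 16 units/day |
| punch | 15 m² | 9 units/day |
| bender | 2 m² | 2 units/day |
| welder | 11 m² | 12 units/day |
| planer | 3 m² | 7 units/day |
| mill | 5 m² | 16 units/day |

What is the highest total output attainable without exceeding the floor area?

51

grinder + bender + welder + mill: floor space 11 + 2 + 11 + 5 = 29 ≤ 30, output 16 + 2 + 12 + 16 = 46.
grinder + welder + mill: floor space 11 + 11 + 5 = 27 ≤ 30, output 16 + 12 + 16 = 44.
grinder + welder + planer + mill: floor space 11 + 11 + 3 + 5 = 30 ≤ 30, output 16 + 12 + 7 + 16 = 51.
Best is grinder, welder, planer, and mill with total output 51.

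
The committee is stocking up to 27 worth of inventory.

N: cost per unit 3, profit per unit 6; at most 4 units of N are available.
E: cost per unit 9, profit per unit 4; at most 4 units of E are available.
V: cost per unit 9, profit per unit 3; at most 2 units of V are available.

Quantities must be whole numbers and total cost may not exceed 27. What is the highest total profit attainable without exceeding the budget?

N has the best ratio (6/3); taking only N gives at most 4×6 = 24 (stopped by the supply cap of 4).
Mixing does better — 4×N and 1×E: cost 21 ≤ 27, profit 4·6 + 1·4 = 28.

28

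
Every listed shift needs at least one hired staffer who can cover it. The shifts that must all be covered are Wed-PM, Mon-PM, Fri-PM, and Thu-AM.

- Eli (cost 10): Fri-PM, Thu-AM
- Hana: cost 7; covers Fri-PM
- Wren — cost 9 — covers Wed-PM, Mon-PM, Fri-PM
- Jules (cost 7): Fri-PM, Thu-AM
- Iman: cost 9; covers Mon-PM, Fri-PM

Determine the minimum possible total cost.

16

Choose Wren and Jules: together they cover Wed-PM, Mon-PM, Fri-PM, Thu-AM — every shift.
Total cost: 9 + 7 = 16.
No cover costs less than 16.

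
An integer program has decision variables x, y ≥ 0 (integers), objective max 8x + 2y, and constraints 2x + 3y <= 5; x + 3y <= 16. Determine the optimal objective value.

16

Relaxing integrality, the LP optimum is 20.00 at (x,y) = (2.5, 0), which is not an integer point.
(x,y)=(2,0): 2·2+3·0=4≤5, 1·2+3·0=2≤16, objective 16.
(x,y)=(1,1): 2·1+3·1=5≤5, 1·1+3·1=4≤16, objective 10.
(x,y)=(1,0): 2·1+3·0=2≤5, 1·1+3·0=1≤16, objective 8.
No feasible integer point exceeds 16.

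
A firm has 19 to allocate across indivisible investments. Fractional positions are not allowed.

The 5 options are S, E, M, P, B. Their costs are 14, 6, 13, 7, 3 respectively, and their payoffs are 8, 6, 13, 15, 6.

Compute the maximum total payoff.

Allowing fractional choices, the relaxed optimum would be about 30.0, but investments are indivisible.
E + P + B: cost 6 + 7 + 3 = 16 ≤ 19, payoff 6 + 15 + 6 = 27.
P + B: cost 7 + 3 = 10 ≤ 19, payoff 15 + 6 = 21.
Best is E, P, and B with total payoff 27.

27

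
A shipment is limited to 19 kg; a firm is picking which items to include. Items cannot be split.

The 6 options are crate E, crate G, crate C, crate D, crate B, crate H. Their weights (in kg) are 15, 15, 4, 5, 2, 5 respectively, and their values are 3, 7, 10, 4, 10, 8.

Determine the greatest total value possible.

Allowing fractional choices, the relaxed optimum would be about 33.4, but items are indivisible.
crate C + crate B + crate H: weight 4 + 2 + 5 = 11 ≤ 19, value 10 + 10 + 8 = 28.
crate C + crate D + crate B + crate H: weight 4 + 5 + 2 + 5 = 16 ≤ 19, value 10 + 4 + 10 + 8 = 32.
Best is crate C, crate D, crate B, and crate H with total value 32.

32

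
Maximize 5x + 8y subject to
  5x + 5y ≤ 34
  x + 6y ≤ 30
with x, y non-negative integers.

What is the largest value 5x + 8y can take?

42

(x,y)=(2,4) is feasible, giving 42.
(x,y)=(3,3) is feasible, giving 39.
The best lattice point is (2,4), giving 42.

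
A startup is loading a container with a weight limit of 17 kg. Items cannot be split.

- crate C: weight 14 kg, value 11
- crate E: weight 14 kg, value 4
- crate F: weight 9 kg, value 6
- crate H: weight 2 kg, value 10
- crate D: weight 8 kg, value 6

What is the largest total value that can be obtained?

Take crate C and crate H: weight 14 + 2 = 16 ≤ 17, value 11 + 10 = 21.
No other feasible combination does better.

21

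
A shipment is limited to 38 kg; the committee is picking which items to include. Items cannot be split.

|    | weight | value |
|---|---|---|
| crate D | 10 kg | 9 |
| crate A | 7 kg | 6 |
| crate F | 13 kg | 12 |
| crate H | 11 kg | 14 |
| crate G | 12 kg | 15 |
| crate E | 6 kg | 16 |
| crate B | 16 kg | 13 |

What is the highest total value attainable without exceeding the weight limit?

51

This is a 0-1 knapsack instance.
Take crate A, crate H, crate G, and crate E: weight 7 + 11 + 12 + 6 = 36 ≤ 38, value 6 + 14 + 15 + 16 = 51.
No other feasible combination does better.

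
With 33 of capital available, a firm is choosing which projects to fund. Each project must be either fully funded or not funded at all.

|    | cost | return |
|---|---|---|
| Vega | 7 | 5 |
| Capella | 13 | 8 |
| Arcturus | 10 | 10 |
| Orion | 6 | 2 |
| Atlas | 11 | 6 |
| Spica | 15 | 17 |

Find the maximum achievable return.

Allowing fractional choices, the relaxed optimum would be about 32.6, but projects are indivisible.
Vega + Atlas + Spica: cost 7 + 11 + 15 = 33 ≤ 33, return 5 + 6 + 17 = 28.
Vega + Arcturus + Spica: cost 7 + 10 + 15 = 32 ≤ 33, return 5 + 10 + 17 = 32.
Arcturus + Orion + Spica: cost 10 + 6 + 15 = 31 ≤ 33, return 10 + 2 + 17 = 29.
Best is Vega, Arcturus, and Spica with total return 32.

32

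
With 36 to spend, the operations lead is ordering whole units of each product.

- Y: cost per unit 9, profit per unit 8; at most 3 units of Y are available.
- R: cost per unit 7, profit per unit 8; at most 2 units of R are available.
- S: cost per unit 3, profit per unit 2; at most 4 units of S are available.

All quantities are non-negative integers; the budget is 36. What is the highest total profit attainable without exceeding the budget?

34

Take 2×Y, 2×R, and 1×S: cost 35 ≤ 36, profit 2·8 + 2·8 + 1·2 = 34.
R has the best ratio (8/7) and is taken to its limit of 2; remaining capacity is filled optimally with the others.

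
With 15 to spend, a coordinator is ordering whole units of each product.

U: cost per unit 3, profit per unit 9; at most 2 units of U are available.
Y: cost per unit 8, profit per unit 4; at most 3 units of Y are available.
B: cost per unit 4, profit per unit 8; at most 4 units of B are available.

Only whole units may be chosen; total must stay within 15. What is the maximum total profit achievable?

U has the best ratio (9/3); taking only U gives at most 2×9 = 18 (stopped by the supply cap of 2).
Mixing does better — 2×U and 2×B: cost 14 ≤ 15, profit 2·9 + 2·8 = 34.

34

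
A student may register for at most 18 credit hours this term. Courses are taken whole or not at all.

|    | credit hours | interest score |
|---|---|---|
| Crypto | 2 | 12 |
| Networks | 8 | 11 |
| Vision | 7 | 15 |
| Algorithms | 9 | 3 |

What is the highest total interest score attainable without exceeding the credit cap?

38

Treat it as a binary knapsack problem.
Allowing fractional choices, the relaxed optimum would be about 38.3, but courses are indivisible.
Crypto + Vision + Algorithms: credit hours 2 + 7 + 9 = 18 ≤ 18, interest score 12 + 15 + 3 = 30.
Crypto + Networks + Vision: credit hours 2 + 8 + 7 = 17 ≤ 18, interest score 12 + 11 + 15 = 38.
Crypto + Vision: credit hours 2 + 7 = 9 ≤ 18, interest score 12 + 15 = 27.
Best is Crypto, Networks, and Vision with total interest score 38.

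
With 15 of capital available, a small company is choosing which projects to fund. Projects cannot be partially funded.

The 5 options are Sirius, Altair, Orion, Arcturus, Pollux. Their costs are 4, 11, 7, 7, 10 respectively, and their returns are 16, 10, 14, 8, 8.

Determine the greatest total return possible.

30

Allowing fractional choices, the relaxed optimum would be about 34.6, but projects are indivisible.
Sirius + Arcturus: cost 4 + 7 = 11 ≤ 15, return 16 + 8 = 24.
Sirius + Altair: cost 4 + 11 = 15 ≤ 15, return 16 + 10 = 26.
Sirius + Orion: cost 4 + 7 = 11 ≤ 15, return 16 + 14 = 30.
Best is Sirius and Orion with total return 30.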